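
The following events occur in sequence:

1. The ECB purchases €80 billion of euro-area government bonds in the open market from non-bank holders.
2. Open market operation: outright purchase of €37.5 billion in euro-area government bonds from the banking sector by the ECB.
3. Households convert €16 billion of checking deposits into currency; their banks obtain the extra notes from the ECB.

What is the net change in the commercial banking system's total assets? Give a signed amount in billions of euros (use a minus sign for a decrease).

Asset purchase (from non-banks) €80 billion: bank balance sheets expand → +€80B.
OMO purchase (from banks) €37.5 billion: just an asset swap on bank balance sheets → 0.
Currency withdrawal €16 billion: bank balance sheets shrink → −€16B.
Net: 80 + 0 − 16 = +€64 billion.

+€64 billion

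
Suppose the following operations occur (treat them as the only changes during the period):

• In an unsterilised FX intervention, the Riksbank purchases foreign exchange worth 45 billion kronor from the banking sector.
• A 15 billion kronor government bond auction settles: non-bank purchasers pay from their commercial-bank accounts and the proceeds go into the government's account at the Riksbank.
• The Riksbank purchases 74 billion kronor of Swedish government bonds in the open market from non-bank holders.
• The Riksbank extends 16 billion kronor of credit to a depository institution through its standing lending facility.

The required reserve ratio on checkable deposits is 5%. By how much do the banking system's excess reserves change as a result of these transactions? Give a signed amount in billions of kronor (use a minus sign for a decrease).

FX purchase 45 billion kronor: reserves +45B, deposits 0.
Government account inflow 15 billion kronor: reserves −15B, deposits −15B.
Asset purchase (from non-banks) 74 billion kronor: reserves +74B, deposits +74B.
Discount-window loan 16 billion kronor: reserves +16B, deposits 0.
Totals: Δreserves = +120B, Δdeposits = +59B.
Δrequired reserves = 5% × +59B = +2.95B.
Δexcess reserves = Δreserves − Δrequired = +120B − (+2.95B) = +117.05 billion.

+117.05 billion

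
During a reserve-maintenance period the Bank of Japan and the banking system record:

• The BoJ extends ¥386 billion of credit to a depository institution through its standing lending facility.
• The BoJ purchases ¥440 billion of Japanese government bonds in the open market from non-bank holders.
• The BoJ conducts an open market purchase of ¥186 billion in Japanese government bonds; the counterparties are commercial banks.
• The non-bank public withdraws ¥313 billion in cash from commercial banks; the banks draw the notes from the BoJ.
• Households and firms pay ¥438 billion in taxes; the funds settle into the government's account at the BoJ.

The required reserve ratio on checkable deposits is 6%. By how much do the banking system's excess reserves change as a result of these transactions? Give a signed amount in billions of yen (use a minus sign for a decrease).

Discount-window loan ¥386 billion: reserves +¥386B, deposits 0.
Asset purchase (from non-banks) ¥440 billion: reserves +¥440B, deposits +¥440B.
OMO purchase (from banks) ¥186 billion: reserves +¥186B, deposits 0.
Currency withdrawal ¥313 billion: reserves −¥313B, deposits −¥313B.
Government account inflow ¥438 billion: reserves −¥438B, deposits −¥438B.
Totals: Δreserves = +¥261B, Δdeposits = −¥311B.
Δrequired reserves = 6% × −¥311B = −¥18.66B.
Δexcess reserves = Δreserves − Δrequired = +¥261B − (−¥18.66B) = +¥279.66 billion.

+¥279.66 billion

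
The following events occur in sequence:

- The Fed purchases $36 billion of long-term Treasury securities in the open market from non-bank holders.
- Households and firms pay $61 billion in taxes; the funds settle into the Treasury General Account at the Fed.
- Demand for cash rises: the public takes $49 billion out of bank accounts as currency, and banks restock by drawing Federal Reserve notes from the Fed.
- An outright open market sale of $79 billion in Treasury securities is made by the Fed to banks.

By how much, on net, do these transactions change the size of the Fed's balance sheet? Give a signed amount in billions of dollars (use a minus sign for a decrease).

-$43 billion

Asset purchase (from non-banks) $36 billion: a Fed asset is acquired → +$36B.
Government account inflow $61 billion: only the composition of liabilities changes → 0.
Currency withdrawal $49 billion: only the composition of liabilities changes → 0.
OMO sale (to banks) $79 billion: a Fed asset is shed → −$79B.
Net: 36 + 0 + 0 − 79 = -$43 billion.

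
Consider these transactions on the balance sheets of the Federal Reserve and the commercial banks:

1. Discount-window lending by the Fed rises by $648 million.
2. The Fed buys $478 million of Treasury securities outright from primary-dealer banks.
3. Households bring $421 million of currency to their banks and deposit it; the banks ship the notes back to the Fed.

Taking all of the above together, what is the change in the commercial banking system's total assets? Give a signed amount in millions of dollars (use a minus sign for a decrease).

+$1069 million

Discount-window loan $648 million: bank balance sheets expand → +$648M.
OMO purchase (from banks) $478 million: just an asset swap on bank balance sheets → 0.
Currency deposit $421 million: bank balance sheets expand → +$421M.
Net: 648 + 0 + 421 = +$1069 million.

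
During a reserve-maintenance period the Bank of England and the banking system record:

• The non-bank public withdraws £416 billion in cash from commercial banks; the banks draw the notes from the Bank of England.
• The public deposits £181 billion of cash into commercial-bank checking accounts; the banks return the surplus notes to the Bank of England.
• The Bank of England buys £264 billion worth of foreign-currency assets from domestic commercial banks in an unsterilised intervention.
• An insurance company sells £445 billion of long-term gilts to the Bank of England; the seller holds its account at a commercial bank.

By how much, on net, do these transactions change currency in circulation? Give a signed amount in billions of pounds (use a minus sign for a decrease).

Currency withdrawal £416 billion: notes leave the central bank → +£416B.
Currency deposit £181 billion: notes return to the central bank → −£181B.
FX purchase £264 billion: no currency enters or leaves circulation → 0.
Asset purchase (from non-banks) £445 billion: no currency enters or leaves circulation → 0.
Net: 416 − 181 + 0 + 0 = +£235 billion.

+£235 billion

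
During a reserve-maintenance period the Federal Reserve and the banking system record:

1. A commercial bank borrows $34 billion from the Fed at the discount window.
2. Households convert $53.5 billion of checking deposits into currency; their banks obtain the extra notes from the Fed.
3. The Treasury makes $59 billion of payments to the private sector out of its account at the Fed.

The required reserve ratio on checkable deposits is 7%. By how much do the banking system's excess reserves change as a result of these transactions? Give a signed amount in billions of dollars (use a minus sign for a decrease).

Discount-window loan $34 billion: reserves +$34B, deposits 0.
Currency withdrawal $53.5 billion: reserves −$53.5B, deposits −$53.5B.
Government spending $59 billion: reserves +$59B, deposits +$59B.
Totals: Δreserves = +$39.5B, Δdeposits = +$5.5B.
Δrequired reserves = 7% × +$5.5B = +$0.385B.
Δexcess reserves = Δreserves − Δrequired = +$39.5B − (+$0.385B) = +$39.115 billion.

+$39.115 billion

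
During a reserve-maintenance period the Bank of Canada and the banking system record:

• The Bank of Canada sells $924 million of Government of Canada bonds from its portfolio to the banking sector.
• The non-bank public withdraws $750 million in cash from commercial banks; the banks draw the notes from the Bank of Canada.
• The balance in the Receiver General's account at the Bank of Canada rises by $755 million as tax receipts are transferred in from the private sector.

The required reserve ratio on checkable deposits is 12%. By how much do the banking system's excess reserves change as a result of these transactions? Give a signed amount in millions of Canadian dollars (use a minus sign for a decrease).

-$2248.4 million

OMO sale (to banks) $924 million: reserves −$924M, deposits 0.
Currency withdrawal $750 million: reserves −$750M, deposits −$750M.
Government account inflow $755 million: reserves −$755M, deposits −$755M.
Totals: Δreserves = −$2429M, Δdeposits = −$1505M.
Δrequired reserves = 12% × −$1505M = −$180.6M.
Δexcess reserves = Δreserves − Δrequired = −$2429M − (−$180.6M) = -$2248.4 million.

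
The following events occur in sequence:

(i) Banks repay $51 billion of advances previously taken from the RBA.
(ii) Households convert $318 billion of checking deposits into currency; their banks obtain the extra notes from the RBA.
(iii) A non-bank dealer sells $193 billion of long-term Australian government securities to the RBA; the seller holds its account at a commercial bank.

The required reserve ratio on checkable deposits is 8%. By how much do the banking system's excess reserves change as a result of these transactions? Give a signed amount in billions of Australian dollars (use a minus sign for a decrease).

Discount-window repayment $51 billion: reserves −$51B, deposits 0.
Currency withdrawal $318 billion: reserves −$318B, deposits −$318B.
Asset purchase (from non-banks) $193 billion: reserves +$193B, deposits +$193B.
Totals: Δreserves = −$176B, Δdeposits = −$125B.
Δrequired reserves = 8% × −$125B = −$10B.
Δexcess reserves = Δreserves − Δrequired = −$176B − (−$10B) = -$166 billion.

-$166 billion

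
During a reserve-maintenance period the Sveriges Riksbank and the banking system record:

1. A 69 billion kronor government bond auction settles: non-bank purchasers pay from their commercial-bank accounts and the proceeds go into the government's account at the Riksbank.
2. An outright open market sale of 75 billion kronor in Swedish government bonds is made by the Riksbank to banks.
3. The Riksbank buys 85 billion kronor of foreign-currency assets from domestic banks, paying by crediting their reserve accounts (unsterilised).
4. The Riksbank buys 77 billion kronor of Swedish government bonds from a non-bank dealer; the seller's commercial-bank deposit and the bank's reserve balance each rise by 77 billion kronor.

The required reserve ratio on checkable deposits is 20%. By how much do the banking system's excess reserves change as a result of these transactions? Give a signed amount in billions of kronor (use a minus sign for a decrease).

+16.4 billion

Government account inflow 69 billion kronor: reserves −69B, deposits −69B.
OMO sale (to banks) 75 billion kronor: reserves −75B, deposits 0.
FX purchase 85 billion kronor: reserves +85B, deposits 0.
Asset purchase (from non-banks) 77 billion kronor: reserves +77B, deposits +77B.
Totals: Δreserves = +18B, Δdeposits = +8B.
Δrequired reserves = 20% × +8B = +1.6B.
Δexcess reserves = Δreserves − Δrequired = +18B − (+1.6B) = +16.4 billion.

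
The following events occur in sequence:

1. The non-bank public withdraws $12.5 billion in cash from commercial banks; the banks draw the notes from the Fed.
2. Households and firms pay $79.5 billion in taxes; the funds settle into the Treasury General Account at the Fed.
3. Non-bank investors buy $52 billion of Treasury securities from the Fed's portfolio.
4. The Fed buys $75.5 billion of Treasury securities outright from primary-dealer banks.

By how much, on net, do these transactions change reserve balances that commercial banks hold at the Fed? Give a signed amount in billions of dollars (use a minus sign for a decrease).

Currency withdrawal $12.5 billion: banks swap reserves for currency → −$12.5B.
Government account inflow $79.5 billion: funds move from bank reserves into the government account → −$79.5B.
Asset sale (to non-banks) $52 billion: the non-bank buyers' banks settle from reserves → −$52B.
OMO purchase (from banks) $75.5 billion: the Fed pays by crediting reserve accounts → +$75.5B.
Net: −12.5 − 79.5 − 52 + 75.5 = -$68.5 billion.

-$68.5 billion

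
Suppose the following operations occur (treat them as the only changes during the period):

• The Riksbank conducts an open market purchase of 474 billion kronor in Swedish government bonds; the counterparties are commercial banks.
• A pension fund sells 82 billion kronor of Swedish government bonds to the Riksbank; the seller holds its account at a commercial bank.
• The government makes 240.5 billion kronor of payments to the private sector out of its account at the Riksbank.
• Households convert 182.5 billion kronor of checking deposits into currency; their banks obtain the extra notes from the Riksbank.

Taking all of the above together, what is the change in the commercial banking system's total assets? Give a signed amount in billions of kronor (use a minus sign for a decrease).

OMO purchase (from banks) 474 billion kronor: just an asset swap on bank balance sheets → 0.
Asset purchase (from non-banks) 82 billion kronor: bank balance sheets expand → +82B.
Government spending 240.5 billion kronor: bank balance sheets expand → +240.5B.
Currency withdrawal 182.5 billion kronor: bank balance sheets shrink → −182.5B.
Net: 0 + 82 + 240.5 − 182.5 = +140 billion.

+140 billion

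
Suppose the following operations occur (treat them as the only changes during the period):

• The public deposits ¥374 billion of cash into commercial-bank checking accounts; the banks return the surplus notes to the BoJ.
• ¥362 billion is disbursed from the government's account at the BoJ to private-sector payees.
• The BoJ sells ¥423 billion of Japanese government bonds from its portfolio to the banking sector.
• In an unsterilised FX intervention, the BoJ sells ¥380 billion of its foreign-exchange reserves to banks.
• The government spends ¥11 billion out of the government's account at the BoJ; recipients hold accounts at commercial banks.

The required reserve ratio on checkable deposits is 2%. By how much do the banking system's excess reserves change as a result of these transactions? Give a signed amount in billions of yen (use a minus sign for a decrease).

-¥70.94 billion

Currency deposit ¥374 billion: reserves +¥374B, deposits +¥374B.
Government spending ¥362 billion: reserves +¥362B, deposits +¥362B.
OMO sale (to banks) ¥423 billion: reserves −¥423B, deposits 0.
FX sale ¥380 billion: reserves −¥380B, deposits 0.
Government spending ¥11 billion: reserves +¥11B, deposits +¥11B.
Totals: Δreserves = −¥56B, Δdeposits = +¥747B.
Δrequired reserves = 2% × +¥747B = +¥14.94B.
Δexcess reserves = Δreserves − Δrequired = −¥56B − (+¥14.94B) = -¥70.94 billion.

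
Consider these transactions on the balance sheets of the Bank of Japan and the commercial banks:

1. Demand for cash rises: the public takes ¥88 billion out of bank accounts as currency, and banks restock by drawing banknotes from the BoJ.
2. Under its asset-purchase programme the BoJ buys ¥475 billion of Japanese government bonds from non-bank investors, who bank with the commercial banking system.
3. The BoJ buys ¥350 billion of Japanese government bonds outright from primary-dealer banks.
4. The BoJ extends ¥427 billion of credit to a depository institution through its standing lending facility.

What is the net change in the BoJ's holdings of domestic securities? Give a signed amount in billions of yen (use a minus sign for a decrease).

+¥825 billion

Currency withdrawal ¥88 billion: the BoJ's securities portfolio is untouched → 0.
Asset purchase (from non-banks) ¥475 billion: securities added to the BoJ's portfolio → +¥475B.
OMO purchase (from banks) ¥350 billion: securities added to the BoJ's portfolio → +¥350B.
Discount-window loan ¥427 billion: the BoJ's securities portfolio is untouched → 0.
Net: 0 + 475 + 350 + 0 = +¥825 billion.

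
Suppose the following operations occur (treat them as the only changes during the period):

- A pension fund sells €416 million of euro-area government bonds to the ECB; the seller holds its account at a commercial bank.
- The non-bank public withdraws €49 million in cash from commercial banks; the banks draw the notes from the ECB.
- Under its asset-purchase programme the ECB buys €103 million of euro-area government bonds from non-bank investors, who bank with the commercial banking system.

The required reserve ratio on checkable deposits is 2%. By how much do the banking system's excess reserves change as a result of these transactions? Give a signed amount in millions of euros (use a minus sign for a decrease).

Asset purchase (from non-banks) €416 million: reserves +€416M, deposits +€416M.
Currency withdrawal €49 million: reserves −€49M, deposits −€49M.
Asset purchase (from non-banks) €103 million: reserves +€103M, deposits +€103M.
Totals: Δreserves = +€470M, Δdeposits = +€470M.
Δrequired reserves = 2% × +€470M = +€9.4M.
Δexcess reserves = Δreserves − Δrequired = +€470M − (+€9.4M) = +€460.6 million.

+€460.6 million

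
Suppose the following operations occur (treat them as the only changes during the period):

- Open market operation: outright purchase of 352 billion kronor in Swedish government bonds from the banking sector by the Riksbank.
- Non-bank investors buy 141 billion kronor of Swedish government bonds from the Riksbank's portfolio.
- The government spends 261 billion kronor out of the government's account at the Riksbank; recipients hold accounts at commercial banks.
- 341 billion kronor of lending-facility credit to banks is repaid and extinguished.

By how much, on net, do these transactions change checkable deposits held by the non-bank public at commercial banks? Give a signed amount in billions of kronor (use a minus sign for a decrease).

+120 billion

OMO purchase (from banks) 352 billion kronor: the counterparty is a bank, so public deposits are unchanged → 0.
Asset sale (to non-banks) 141 billion kronor: non-bank counterparties' bank balances fall → −141B.
Government spending 261 billion kronor: non-bank counterparties' bank balances rise → +261B.
Discount-window repayment 341 billion kronor: the counterparty is a bank, so public deposits are unchanged → 0.
Net: 0 − 141 + 261 + 0 = +120 billion.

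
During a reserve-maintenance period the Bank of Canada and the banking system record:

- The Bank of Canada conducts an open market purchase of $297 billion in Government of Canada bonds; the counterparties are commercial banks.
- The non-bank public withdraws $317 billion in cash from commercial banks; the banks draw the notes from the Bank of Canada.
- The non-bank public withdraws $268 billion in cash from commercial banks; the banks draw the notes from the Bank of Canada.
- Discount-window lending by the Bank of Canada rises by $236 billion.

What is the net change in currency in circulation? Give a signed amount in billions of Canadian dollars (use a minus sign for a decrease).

OMO purchase (from banks) $297 billion: no currency enters or leaves circulation → 0.
Currency withdrawal $317 billion: notes leave the central bank → +$317B.
Currency withdrawal $268 billion: notes leave the central bank → +$268B.
Discount-window loan $236 billion: no currency enters or leaves circulation → 0.
Net: 0 + 317 + 268 + 0 = +$585 billion.

+$585 billion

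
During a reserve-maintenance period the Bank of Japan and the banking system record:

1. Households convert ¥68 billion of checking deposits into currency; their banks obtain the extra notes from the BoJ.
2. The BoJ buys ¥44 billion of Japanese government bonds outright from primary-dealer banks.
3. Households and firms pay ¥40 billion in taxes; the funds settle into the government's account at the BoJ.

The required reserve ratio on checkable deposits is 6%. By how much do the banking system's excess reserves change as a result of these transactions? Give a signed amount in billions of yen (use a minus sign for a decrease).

-¥57.52 billion

Currency withdrawal ¥68 billion: reserves −¥68B, deposits −¥68B.
OMO purchase (from banks) ¥44 billion: reserves +¥44B, deposits 0.
Government account inflow ¥40 billion: reserves −¥40B, deposits −¥40B.
Totals: Δreserves = −¥64B, Δdeposits = −¥108B.
Δrequired reserves = 6% × −¥108B = −¥6.48B.
Δexcess reserves = Δreserves − Δrequired = −¥64B − (−¥6.48B) = -¥57.52 billion.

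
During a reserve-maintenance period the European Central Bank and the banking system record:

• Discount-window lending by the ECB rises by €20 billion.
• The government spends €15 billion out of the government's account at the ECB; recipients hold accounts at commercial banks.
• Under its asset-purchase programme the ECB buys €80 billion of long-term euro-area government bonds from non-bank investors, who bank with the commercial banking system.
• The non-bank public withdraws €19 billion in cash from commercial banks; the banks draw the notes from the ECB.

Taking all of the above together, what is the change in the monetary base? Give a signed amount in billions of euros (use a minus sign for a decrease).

ECB balance sheet:
  Assets:      Securities +€80B, Loans to banks +€20B
  Liabilities: Bank reserves +€96B, Currency in circulation +€19B, Government deposits −€15B
Commercial banking system:
  Assets:      Reserves at CB +€96B
  Liabilities: Checkable deposits +€76B, Borrowings from CB +€20B
Monetary base = currency + reserves: +€19B + (+€96B) = +€115 billion.

+€115 billion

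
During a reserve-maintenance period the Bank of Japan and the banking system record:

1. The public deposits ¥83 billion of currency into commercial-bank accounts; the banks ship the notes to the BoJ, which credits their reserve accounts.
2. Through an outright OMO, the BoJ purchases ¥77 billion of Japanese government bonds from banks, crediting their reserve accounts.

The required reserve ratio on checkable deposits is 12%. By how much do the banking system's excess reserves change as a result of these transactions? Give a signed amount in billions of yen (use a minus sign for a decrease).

+¥150.04 billion

Currency deposit ¥83 billion: reserves +¥83B, deposits +¥83B.
OMO purchase (from banks) ¥77 billion: reserves +¥77B, deposits 0.
Totals: Δreserves = +¥160B, Δdeposits = +¥83B.
Δrequired reserves = 12% × +¥83B = +¥9.96B.
Δexcess reserves = Δreserves − Δrequired = +¥160B − (+¥9.96B) = +¥150.04 billion.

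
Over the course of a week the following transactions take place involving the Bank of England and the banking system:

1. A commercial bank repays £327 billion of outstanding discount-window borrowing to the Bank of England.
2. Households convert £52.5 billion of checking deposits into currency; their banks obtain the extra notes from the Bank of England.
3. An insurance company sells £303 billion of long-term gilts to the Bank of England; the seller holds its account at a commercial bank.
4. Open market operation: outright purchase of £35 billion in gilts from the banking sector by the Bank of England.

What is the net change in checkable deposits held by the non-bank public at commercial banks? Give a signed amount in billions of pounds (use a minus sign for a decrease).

+£250.5 billion

Discount-window repayment £327 billion: the counterparty is a bank, so public deposits are unchanged → 0.
Currency withdrawal £52.5 billion: non-bank counterparties' bank balances fall → −£52.5B.
Asset purchase (from non-banks) £303 billion: non-bank counterparties' bank balances rise → +£303B.
OMO purchase (from banks) £35 billion: the counterparty is a bank, so public deposits are unchanged → 0.
Net: 0 − 52.5 + 303 + 0 = +£250.5 billion.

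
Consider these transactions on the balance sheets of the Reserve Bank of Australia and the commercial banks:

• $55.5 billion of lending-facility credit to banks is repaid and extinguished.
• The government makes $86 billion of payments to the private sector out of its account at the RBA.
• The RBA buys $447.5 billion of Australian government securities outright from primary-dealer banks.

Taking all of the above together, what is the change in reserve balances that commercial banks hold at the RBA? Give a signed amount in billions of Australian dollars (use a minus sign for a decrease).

+$478 billion

Discount-window repayment $55.5 billion: repayment is debited from reserves → −$55.5B.
Government spending $86 billion: government payments flow into bank reserve accounts → +$86B.
OMO purchase (from banks) $447.5 billion: the RBA pays by crediting reserve accounts → +$447.5B.
Net: −55.5 + 86 + 447.5 = +$478 billion.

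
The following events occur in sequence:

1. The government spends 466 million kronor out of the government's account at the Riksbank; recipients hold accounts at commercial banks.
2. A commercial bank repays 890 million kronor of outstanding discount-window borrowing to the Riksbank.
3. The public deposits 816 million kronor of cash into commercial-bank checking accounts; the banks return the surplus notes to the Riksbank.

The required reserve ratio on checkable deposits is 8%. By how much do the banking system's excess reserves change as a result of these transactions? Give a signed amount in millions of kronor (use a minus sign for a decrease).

Government spending 466 million kronor: reserves +466M, deposits +466M.
Discount-window repayment 890 million kronor: reserves −890M, deposits 0.
Currency deposit 816 million kronor: reserves +816M, deposits +816M.
Totals: Δreserves = +392M, Δdeposits = +1282M.
Δrequired reserves = 8% × +1282M = +102.56M.
Δexcess reserves = Δreserves − Δrequired = +392M − (+102.56M) = +289.44 million.

+289.44 million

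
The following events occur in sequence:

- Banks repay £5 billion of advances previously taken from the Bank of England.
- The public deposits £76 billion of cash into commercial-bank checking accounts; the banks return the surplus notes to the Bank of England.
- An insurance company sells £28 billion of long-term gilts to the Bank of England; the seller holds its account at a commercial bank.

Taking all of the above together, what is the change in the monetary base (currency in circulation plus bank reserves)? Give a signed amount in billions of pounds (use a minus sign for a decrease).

Discount-window repayment £5 billion: Bank of England balance sheet contracts → −£5B.
Currency deposit £76 billion: just a shift between currency and reserves — both are base money → 0.
Asset purchase (from non-banks) £28 billion: Bank of England balance sheet expands → +£28B.
Net: −5 + 0 + 28 = +£23 billion.

+£23 billion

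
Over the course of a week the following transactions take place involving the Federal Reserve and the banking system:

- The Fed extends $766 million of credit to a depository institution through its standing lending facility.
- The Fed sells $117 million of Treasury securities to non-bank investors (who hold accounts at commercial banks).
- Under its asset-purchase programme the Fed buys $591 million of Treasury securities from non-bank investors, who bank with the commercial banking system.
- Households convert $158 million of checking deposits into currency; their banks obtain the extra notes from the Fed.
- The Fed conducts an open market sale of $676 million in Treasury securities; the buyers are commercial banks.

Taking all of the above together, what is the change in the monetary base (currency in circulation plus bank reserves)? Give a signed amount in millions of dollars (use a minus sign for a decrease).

+$564 million

Discount-window loan $766 million: Fed balance sheet expands → +$766M.
Asset sale (to non-banks) $117 million: Fed balance sheet contracts → −$117M.
Asset purchase (from non-banks) $591 million: Fed balance sheet expands → +$591M.
Currency withdrawal $158 million: just a shift between currency and reserves — both are base money → 0.
OMO sale (to banks) $676 million: Fed balance sheet contracts → −$676M.
Net: 766 − 117 + 591 + 0 − 676 = +$564 million.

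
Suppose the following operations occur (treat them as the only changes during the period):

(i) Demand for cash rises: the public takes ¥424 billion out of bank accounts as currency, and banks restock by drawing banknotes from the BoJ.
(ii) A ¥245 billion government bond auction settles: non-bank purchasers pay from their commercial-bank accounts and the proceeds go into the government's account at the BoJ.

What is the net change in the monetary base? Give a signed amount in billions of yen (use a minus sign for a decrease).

-¥245 billion

BoJ balance sheet:
  Assets:      no change
  Liabilities: Bank reserves −¥669B, Currency in circulation +¥424B, Government deposits +¥245B
Commercial banking system:
  Assets:      Reserves at CB −¥669B
  Liabilities: Checkable deposits −¥669B
Monetary base = currency + reserves: +¥424B + (−¥669B) = -¥245 billion.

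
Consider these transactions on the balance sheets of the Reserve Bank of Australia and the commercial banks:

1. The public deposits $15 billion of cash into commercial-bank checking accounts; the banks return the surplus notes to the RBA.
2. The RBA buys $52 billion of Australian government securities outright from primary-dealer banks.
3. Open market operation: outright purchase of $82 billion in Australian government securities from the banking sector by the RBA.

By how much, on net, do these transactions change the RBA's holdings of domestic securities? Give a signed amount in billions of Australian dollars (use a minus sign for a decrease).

Currency deposit $15 billion: the RBA's securities portfolio is untouched → 0.
OMO purchase (from banks) $52 billion: securities added to the RBA's portfolio → +$52B.
OMO purchase (from banks) $82 billion: securities added to the RBA's portfolio → +$82B.
Net: 0 + 52 + 82 = +$134 billion.

+$134 billion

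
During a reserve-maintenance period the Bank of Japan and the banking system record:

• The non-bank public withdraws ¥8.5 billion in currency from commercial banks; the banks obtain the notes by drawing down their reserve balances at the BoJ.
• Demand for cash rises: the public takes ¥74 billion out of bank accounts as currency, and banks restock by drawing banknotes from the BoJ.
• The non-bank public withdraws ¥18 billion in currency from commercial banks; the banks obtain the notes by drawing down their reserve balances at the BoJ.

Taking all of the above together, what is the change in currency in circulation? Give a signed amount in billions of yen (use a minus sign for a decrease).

+¥100.5 billion

BoJ balance sheet:
  Assets:      no change
  Liabilities: Bank reserves −¥100.5B, Currency in circulation +¥100.5B
So the change in currency in circulation is +¥100.5 billion.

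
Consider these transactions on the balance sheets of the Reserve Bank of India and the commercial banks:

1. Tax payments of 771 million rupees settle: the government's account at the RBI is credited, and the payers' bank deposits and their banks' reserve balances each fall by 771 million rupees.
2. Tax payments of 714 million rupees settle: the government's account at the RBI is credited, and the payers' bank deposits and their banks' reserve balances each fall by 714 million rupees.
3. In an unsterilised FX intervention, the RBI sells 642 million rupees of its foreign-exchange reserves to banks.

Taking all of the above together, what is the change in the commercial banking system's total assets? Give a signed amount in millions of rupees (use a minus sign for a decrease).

Government account inflow 771 million rupees: bank balance sheets shrink → −771M.
Government account inflow 714 million rupees: bank balance sheets shrink → −714M.
FX sale 642 million rupees: just an asset swap on bank balance sheets → 0.
Net: −771 − 714 + 0 = -1485 million.

-1485 million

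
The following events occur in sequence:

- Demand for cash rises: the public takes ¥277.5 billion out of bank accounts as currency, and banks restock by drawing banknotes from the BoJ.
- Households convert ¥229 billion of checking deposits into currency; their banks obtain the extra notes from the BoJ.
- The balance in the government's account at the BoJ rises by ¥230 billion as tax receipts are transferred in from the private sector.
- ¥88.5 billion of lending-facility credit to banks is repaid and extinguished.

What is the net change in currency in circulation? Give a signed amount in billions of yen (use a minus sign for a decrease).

+¥506.5 billion

Currency withdrawal ¥277.5 billion: notes leave the central bank → +¥277.5B.
Currency withdrawal ¥229 billion: notes leave the central bank → +¥229B.
Government account inflow ¥230 billion: no currency enters or leaves circulation → 0.
Discount-window repayment ¥88.5 billion: no currency enters or leaves circulation → 0.
Net: 277.5 + 229 + 0 + 0 = +¥506.5 billion.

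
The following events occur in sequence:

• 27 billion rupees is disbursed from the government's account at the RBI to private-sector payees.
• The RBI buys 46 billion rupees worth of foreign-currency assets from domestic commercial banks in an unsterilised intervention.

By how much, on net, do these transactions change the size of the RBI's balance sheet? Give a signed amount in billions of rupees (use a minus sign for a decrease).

Government spending 27 billion rupees: only the composition of liabilities changes → 0.
FX purchase 46 billion rupees: an RBI asset is acquired → +46B.
Net: 0 + 46 = +46 billion.

+46 billion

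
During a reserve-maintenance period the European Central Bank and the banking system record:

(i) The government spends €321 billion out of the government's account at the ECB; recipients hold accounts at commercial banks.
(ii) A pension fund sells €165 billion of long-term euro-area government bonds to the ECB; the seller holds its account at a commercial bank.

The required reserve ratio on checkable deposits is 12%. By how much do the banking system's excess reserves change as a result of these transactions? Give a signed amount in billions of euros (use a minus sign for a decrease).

+€427.68 billion

Government spending €321 billion: reserves +€321B, deposits +€321B.
Asset purchase (from non-banks) €165 billion: reserves +€165B, deposits +€165B.
Totals: Δreserves = +€486B, Δdeposits = +€486B.
Δrequired reserves = 12% × +€486B = +€58.32B.
Δexcess reserves = Δreserves − Δrequired = +€486B − (+€58.32B) = +€427.68 billion.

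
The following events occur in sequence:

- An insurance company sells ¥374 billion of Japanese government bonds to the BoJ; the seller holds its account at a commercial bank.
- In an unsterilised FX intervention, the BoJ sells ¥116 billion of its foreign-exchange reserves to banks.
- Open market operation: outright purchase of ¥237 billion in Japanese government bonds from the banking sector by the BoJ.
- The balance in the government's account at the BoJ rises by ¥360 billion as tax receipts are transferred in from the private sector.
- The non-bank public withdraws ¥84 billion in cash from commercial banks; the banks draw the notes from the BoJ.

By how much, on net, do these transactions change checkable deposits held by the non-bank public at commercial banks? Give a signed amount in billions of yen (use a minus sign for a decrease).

-¥70 billion

Asset purchase (from non-banks) ¥374 billion: non-bank counterparties' bank balances rise → +¥374B.
FX sale ¥116 billion: the counterparty is a bank, so public deposits are unchanged → 0.
OMO purchase (from banks) ¥237 billion: the counterparty is a bank, so public deposits are unchanged → 0.
Government account inflow ¥360 billion: non-bank counterparties' bank balances fall → −¥360B.
Currency withdrawal ¥84 billion: non-bank counterparties' bank balances fall → −¥84B.
Net: 374 + 0 + 0 − 360 − 84 = -¥70 billion.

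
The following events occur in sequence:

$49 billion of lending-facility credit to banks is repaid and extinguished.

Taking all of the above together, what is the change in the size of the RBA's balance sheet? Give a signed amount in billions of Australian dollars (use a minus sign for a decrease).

-$49 billion

RBA balance sheet:
  Assets:      Loans to banks −$49B
  Liabilities: Bank reserves −$49B
Change in total RBA assets = -$49 billion.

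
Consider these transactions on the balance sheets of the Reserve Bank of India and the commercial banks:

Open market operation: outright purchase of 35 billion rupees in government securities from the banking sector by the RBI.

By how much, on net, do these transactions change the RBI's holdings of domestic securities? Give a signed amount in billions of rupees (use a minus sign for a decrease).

OMO purchase (from banks) 35 billion rupees: securities added to the RBI's portfolio → +35B.

+35 billion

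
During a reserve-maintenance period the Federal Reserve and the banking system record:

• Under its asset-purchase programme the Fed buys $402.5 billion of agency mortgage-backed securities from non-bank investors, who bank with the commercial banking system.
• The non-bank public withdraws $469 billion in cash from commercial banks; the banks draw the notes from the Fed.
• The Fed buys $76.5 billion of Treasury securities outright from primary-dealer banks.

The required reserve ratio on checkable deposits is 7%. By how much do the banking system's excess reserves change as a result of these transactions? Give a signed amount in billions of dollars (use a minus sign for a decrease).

Asset purchase (from non-banks) $402.5 billion: reserves +$402.5B, deposits +$402.5B.
Currency withdrawal $469 billion: reserves −$469B, deposits −$469B.
OMO purchase (from banks) $76.5 billion: reserves +$76.5B, deposits 0.
Totals: Δreserves = +$10B, Δdeposits = −$66.5B.
Δrequired reserves = 7% × −$66.5B = −$4.655B.
Δexcess reserves = Δreserves − Δrequired = +$10B − (−$4.655B) = +$14.655 billion.

+$14.655 billion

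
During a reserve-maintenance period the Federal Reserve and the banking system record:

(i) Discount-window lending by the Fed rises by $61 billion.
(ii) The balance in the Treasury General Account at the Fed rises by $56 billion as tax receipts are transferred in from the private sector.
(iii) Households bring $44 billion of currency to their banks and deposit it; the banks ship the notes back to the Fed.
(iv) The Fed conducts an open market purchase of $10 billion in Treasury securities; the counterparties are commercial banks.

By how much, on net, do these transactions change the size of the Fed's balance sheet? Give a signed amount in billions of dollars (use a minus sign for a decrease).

+$71 billion

Fed balance sheet:
  Assets:      Securities +$10B, Loans to banks +$61B
  Liabilities: Bank reserves +$59B, Currency in circulation −$44B, Government deposits +$56B
Commercial banking system:
  Assets:      Reserves at CB +$59B, Securities −$10B
  Liabilities: Checkable deposits −$12B, Borrowings from CB +$61B
Change in total Fed assets = +$71 billion.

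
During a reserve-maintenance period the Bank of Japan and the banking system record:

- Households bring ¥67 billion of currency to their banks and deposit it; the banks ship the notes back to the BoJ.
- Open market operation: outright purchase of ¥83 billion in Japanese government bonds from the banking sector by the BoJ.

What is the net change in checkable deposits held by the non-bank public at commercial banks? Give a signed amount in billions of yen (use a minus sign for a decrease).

BoJ balance sheet:
  Assets:      Securities +¥83B
  Liabilities: Bank reserves +¥150B, Currency in circulation −¥67B
Commercial banking system:
  Assets:      Reserves at CB +¥150B, Securities −¥83B
  Liabilities: Checkable deposits +¥67B
So the change in checkable deposits held by the non-bank public at commercial banks is +¥67 billion.

+¥67 billion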